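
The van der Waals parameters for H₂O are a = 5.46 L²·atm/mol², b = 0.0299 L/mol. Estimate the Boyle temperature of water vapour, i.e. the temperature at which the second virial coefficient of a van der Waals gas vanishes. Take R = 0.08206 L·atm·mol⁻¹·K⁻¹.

For a van der Waals gas the second virial coefficient B₂ = b − a/(RT) vanishes at T_B = a/(Rb).
T_B = 5.46/(0.08206×0.0299) = 5.46/0.0024536 = 2225 K

T_B ≈ 2225 K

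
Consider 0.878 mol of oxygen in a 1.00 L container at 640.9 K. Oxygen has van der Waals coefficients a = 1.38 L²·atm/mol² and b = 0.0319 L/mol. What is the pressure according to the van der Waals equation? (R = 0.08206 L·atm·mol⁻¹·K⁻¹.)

P = nRT/(V − nb) − a n²/V²
nRT/(V − nb) = (0.878)(0.08206)(640.9)/(1.00 − 0.878×0.0319) = 46.176/0.97199 = 47.507 atm
a n²/V² = (1.38)(0.878)²/(1.00)² = 1.0638 atm
P = 47.507 − 1.0638 = 46.44 atm

P ≈ 46.44 atm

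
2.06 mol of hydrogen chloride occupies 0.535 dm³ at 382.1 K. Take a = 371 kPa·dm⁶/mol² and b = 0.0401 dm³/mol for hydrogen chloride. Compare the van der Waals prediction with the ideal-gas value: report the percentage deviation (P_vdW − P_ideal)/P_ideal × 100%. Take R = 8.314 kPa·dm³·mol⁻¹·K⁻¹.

Ideal: P_ideal = nRT/V = (2.06)(8.314)(382.1)/0.535 = 12232.1 kPa
vdW: P = nRT/(V − nb) − a n²/V² = 6544.17/0.452394 − 1574.38/0.286225 = 14465.6 − 5500.50 = 8965.1 kPa
% deviation = (8965.1 − 12232.1)/12232.1 × 100% = -26.71%

-26.71 %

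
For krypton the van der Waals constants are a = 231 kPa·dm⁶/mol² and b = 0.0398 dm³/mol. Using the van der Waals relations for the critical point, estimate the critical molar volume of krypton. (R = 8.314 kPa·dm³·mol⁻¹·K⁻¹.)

V_m,c ≈ 0.1194 dm³/mol

For a van der Waals gas, V_m,c = 3b.
V_m,c = 3×0.0398 = 0.1194 dm³/mol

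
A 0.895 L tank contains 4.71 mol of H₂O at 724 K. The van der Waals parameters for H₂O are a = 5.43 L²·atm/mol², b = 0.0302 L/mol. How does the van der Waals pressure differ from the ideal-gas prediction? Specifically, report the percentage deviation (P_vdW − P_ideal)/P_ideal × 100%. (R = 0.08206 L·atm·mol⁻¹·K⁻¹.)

Ideal: P_ideal = nRT/V = (4.71)(0.08206)(724)/0.895 = 312.657 atm
vdW: P = nRT/(V − nb) − a n²/V² = 279.828/0.752758 − 120.460/0.801025 = 371.737 − 150.382 = 221.355 atm
% deviation = (221.355 − 312.657)/312.657 × 100% = -29.20%

-29.20 %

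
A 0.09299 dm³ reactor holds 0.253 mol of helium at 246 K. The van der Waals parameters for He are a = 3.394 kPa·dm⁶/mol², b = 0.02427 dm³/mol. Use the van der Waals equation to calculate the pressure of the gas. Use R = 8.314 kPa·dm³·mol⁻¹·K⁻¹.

P ≈ 5933 kPa

P = nRT/(V − nb) − a n²/V²
nRT/(V − nb) = (0.253)(8.314)(246)/(0.09299 − 0.253×0.02427) = 517.45/0.086850 = 5958.0 kPa
a n²/V² = (3.394)(0.253)²/(0.09299)² = 25.124 kPa
P = 5958.0 − 25.124 = 5933 kPa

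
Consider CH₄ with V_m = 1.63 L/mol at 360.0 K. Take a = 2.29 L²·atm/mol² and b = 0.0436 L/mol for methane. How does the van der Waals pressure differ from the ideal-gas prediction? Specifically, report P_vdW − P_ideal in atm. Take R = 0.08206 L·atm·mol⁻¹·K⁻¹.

Ideal: P_ideal = RT/V_m = (0.08206)(360.0)/1.63 = 18.1237 atm
vdW: P = RT/(V_m − b) − a/V_m² = 29.5416/1.58640 − 2.29/2.65690 = 18.6218 − 0.861907 = 17.7599 atm
ΔP = 17.7599 − 18.1237 = -0.364 atm

ΔP ≈ -0.364 atm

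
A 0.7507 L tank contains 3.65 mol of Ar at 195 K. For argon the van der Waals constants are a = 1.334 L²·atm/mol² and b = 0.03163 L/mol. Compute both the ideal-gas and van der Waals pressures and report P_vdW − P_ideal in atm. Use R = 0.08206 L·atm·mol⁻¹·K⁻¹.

Ideal: P_ideal = nRT/V = (3.65)(0.08206)(195)/0.7507 = 77.8023 atm
vdW: P = nRT/(V − nb) − a n²/V² = 58.4062/0.635251 − 17.7722/0.563550 = 91.9419 − 31.5362 = 60.4057 atm
ΔP = 60.4057 − 77.8023 = -17.40 atm

ΔP ≈ -17.40 atm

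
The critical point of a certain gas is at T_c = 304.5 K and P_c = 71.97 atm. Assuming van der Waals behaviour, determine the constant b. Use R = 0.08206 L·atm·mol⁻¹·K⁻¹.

b ≈ 0.04340 L/mol

From T_c = 8a/(27Rb) and P_c = a/(27b²): b = R T_c/(8 P_c).
b = (0.08206)(304.5)/(8×71.97) = 24.987/575.76 = 0.04340 L/mol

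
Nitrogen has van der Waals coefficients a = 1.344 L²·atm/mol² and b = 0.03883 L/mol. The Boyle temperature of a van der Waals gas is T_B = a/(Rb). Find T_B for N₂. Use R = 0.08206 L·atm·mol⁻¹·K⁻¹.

For a van der Waals gas the second virial coefficient B₂ = b − a/(RT) vanishes at T_B = a/(Rb).
T_B = 1.344/(0.08206×0.03883) = 1.344/0.0031864 = 421.8 K

T_B ≈ 421.8 K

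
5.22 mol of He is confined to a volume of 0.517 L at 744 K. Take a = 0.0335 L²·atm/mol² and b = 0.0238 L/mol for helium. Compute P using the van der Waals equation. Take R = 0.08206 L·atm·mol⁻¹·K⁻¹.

P = nRT/(V − nb) − a n²/V²
nRT/(V − nb) = (5.22)(0.08206)(744)/(0.517 − 5.22×0.0238) = 318.69/0.39276 = 811.41 atm
a n²/V² = (0.0335)(5.22)²/(0.517)² = 3.4151 atm
P = 811.41 − 3.4151 = 808.0 atm

P ≈ 808.0 atm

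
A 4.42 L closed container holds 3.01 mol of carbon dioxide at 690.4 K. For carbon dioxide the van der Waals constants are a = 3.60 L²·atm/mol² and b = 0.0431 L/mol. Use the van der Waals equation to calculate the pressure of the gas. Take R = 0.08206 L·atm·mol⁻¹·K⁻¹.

P = nRT/(V − nb) − a n²/V²
nRT/(V − nb) = (3.01)(0.08206)(690.4)/(4.42 − 3.01×0.0431) = 170.53/4.2903 = 39.748 atm
a n²/V² = (3.60)(3.01)²/(4.42)² = 1.6695 atm
P = 39.748 − 1.6695 = 38.08 atm

P ≈ 38.08 atm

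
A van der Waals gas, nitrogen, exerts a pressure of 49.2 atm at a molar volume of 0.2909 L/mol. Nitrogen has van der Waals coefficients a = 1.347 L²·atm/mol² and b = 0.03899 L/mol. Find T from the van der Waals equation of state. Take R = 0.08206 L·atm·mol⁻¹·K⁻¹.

T ≈ 199.9 K

T = (P + a/V_m²)(V_m − b)/R
P + a/V_m² = 49.2 + 1.347/(0.2909)² = 65.118 atm
V_m − b = 0.2909 − 0.03899 = 0.25191 L/mol
T = (65.118)(0.25191)/0.08206 = 199.9 K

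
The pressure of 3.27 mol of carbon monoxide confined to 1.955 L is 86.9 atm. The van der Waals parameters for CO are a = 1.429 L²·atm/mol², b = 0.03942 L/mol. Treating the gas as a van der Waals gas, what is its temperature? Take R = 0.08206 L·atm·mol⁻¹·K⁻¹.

T = (P + a n²/V²)(V − nb)/(nR)
P + a n²/V² = 86.9 + (1.429)(3.27)²/(1.955)² = 90.898 atm
V − nb = 1.955 − (3.27)(0.03942) = 1.8261 L
T = (90.898)(1.8261)/((3.27)(0.08206)) = 618.6 K

T ≈ 618.6 K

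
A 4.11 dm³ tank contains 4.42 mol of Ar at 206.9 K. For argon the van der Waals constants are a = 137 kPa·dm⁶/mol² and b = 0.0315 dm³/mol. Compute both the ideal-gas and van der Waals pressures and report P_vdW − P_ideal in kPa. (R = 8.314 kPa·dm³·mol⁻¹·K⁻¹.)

Ideal: P_ideal = nRT/V = (4.42)(8.314)(206.9)/4.11 = 1849.91 kPa
vdW: P = nRT/(V − nb) − a n²/V² = 7603.14/3.97077 − 2676.49/16.8921 = 1914.78 − 158.446 = 1756.33 kPa
ΔP = 1756.33 − 1849.91 = -93.6 kPa

ΔP ≈ -93.6 kPa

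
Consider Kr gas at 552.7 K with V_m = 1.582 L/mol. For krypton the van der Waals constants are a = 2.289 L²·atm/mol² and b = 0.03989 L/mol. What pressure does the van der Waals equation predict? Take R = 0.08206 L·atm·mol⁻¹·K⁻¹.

P = RT/(V_m − b) − a/V_m²
RT/(V_m − b) = (0.08206)(552.7)/(1.582 − 0.03989) = 45.355/1.5421 = 29.411 atm
a/V_m² = 2.289/(1.582)² = 0.91460 atm
P = 29.411 − 0.91460 = 28.50 atm

P ≈ 28.50 atm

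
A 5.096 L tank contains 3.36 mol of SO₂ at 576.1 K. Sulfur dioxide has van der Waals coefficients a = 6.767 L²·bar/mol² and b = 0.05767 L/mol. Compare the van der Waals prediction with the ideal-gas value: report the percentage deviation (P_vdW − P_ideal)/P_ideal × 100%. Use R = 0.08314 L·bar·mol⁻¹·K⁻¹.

-5.36 %

Ideal: P_ideal = nRT/V = (3.36)(0.08314)(576.1)/5.096 = 31.5804 bar
vdW: P = nRT/(V − nb) − a n²/V² = 160.934/4.90223 − 76.3967/25.9692 = 32.8287 − 2.94182 = 29.8869 bar
% deviation = (29.8869 − 31.5804)/31.5804 × 100% = -5.36%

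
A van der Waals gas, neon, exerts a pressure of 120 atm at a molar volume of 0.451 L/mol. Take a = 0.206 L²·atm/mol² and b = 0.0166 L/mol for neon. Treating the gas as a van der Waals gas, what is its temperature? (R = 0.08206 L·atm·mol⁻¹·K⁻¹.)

T = (P + a/V_m²)(V_m − b)/R
P + a/V_m² = 120 + 0.206/(0.451)² = 121.01 atm
V_m − b = 0.451 − 0.0166 = 0.43440 L/mol
T = (121.01)(0.43440)/0.08206 = 640.6 K

T ≈ 640.6 K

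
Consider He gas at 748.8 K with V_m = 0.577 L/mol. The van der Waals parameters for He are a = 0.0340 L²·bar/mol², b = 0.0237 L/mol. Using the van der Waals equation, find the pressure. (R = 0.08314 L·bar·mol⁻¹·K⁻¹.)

P ≈ 112.4 bar

P = RT/(V_m − b) − a/V_m²
RT/(V_m − b) = (0.08314)(748.8)/(0.577 − 0.0237) = 62.255/0.55330 = 112.52 bar
a/V_m² = 0.0340/(0.577)² = 0.10212 bar
P = 112.52 − 0.10212 = 112.4 bar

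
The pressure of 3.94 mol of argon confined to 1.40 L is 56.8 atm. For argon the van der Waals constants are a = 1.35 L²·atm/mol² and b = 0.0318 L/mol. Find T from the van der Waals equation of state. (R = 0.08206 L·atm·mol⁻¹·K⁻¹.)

T ≈ 266.1 K

T = (P + a n²/V²)(V − nb)/(nR)
P + a n²/V² = 56.8 + (1.35)(3.94)²/(1.40)² = 67.492 atm
V − nb = 1.40 − (3.94)(0.0318) = 1.2747 L
T = (67.492)(1.2747)/((3.94)(0.08206)) = 266.1 K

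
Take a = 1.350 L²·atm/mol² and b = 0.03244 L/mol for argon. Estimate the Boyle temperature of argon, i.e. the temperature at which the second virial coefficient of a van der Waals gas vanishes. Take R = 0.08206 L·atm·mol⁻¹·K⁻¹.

For a van der Waals gas the second virial coefficient B₂ = b − a/(RT) vanishes at T_B = a/(Rb).
T_B = 1.350/(0.08206×0.03244) = 1.350/0.0026620 = 507.1 K

T_B ≈ 507.1 K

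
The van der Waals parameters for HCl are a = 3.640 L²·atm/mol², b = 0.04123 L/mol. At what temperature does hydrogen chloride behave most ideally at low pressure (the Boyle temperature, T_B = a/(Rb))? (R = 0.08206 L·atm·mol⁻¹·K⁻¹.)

For a van der Waals gas the second virial coefficient B₂ = b − a/(RT) vanishes at T_B = a/(Rb).
T_B = 3.640/(0.08206×0.04123) = 3.640/0.0033833 = 1076 K

T_B ≈ 1076 K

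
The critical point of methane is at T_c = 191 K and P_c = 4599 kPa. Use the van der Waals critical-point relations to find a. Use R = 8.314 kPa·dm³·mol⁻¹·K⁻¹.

From T_c = 8a/(27Rb) and P_c = a/(27b²): a = 27 R² T_c²/(64 P_c).
a = 27×(8.314)²×(191)²/(64×4599) = 68084858/294336 = 231.3 kPa·dm⁶/mol²

a ≈ 231.3 kPa·dm⁶/mol²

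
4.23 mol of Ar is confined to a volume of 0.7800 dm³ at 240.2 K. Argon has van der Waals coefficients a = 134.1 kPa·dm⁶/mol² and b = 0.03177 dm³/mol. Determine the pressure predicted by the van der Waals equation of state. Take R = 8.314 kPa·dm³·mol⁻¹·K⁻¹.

P ≈ 9140 kPa

P = nRT/(V − nb) − a n²/V²
nRT/(V − nb) = (4.23)(8.314)(240.2)/(0.7800 − 4.23×0.03177) = 8447.4/0.64561 = 13084 kPa
a n²/V² = (134.1)(4.23)²/(0.7800)² = 3943.8 kPa
P = 13084 − 3943.8 = 9140 kPa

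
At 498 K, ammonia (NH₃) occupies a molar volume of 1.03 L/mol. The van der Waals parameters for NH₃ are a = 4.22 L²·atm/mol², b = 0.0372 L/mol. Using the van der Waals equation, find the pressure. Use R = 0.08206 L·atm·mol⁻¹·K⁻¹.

P ≈ 37.18 atm

P = RT/(V_m − b) − a/V_m²
RT/(V_m − b) = (0.08206)(498)/(1.03 − 0.0372) = 40.866/0.99280 = 41.162 atm
a/V_m² = 4.22/(1.03)² = 3.9778 atm
P = 41.162 − 3.9778 = 37.18 atm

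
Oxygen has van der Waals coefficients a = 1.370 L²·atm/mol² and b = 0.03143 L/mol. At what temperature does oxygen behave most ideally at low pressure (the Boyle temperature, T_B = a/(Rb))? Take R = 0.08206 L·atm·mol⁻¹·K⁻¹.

T_B ≈ 531.2 K

For a van der Waals gas the second virial coefficient B₂ = b − a/(RT) vanishes at T_B = a/(Rb).
T_B = 1.370/(0.08206×0.03143) = 1.370/0.0025791 = 531.2 K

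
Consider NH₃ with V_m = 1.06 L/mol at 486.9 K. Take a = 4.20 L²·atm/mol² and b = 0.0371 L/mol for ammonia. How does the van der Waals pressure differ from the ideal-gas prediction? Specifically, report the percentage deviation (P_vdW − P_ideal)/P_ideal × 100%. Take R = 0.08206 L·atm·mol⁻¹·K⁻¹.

-6.29 %

Ideal: P_ideal = RT/V_m = (0.08206)(486.9)/1.06 = 37.6934 atm
vdW: P = RT/(V_m − b) − a/V_m² = 39.9550/1.02290 − 4.20/1.12360 = 39.0605 − 3.73799 = 35.3225 atm
% deviation = (35.3225 − 37.6934)/37.6934 × 100% = -6.29%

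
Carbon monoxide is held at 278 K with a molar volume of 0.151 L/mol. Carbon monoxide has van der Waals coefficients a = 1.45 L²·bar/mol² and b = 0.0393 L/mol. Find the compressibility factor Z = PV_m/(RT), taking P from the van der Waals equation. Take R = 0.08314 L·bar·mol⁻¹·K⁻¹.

Z ≈ 0.9364

P = RT/(V_m − b) − a/V_m² = (0.08314)(278)/(0.151 − 0.0393) − 1.45/(0.151)²
  = 23.113/0.11170 − 63.594 = 206.92 − 63.594 = 143.33 bar
Z = PV_m/(RT) = (143.33)(0.151)/((0.08314)(278)) = 21.643/23.113 = 0.9364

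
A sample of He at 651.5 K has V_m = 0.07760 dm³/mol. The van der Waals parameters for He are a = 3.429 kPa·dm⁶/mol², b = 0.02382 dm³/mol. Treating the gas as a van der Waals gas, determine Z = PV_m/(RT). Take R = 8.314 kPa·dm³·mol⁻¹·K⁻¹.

Z ≈ 1.435

P = RT/(V_m − b) − a/V_m² = (8.314)(651.5)/(0.07760 − 0.02382) − 3.429/(0.07760)²
  = 5416.6/0.053780 − 569.43 = 100718 − 569.43 = 100149 kPa
Z = PV_m/(RT) = (100149)(0.07760)/((8.314)(651.5)) = 7771.6/5416.6 = 1.435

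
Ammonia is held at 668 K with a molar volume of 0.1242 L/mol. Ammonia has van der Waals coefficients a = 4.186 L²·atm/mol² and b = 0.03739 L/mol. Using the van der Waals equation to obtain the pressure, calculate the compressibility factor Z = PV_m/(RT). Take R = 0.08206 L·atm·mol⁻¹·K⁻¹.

Z ≈ 0.8159

P = RT/(V_m − b) − a/V_m² = (0.08206)(668)/(0.1242 − 0.03739) − 4.186/(0.1242)²
  = 54.816/0.086810 − 271.37 = 631.45 − 271.37 = 360.08 atm
Z = PV_m/(RT) = (360.08)(0.1242)/((0.08206)(668)) = 44.722/54.816 = 0.8159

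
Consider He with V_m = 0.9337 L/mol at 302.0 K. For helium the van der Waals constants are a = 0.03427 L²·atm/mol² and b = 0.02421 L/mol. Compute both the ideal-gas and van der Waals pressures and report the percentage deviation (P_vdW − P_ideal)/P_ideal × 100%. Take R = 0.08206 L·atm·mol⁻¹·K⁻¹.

2.51 %

Ideal: P_ideal = RT/V_m = (0.08206)(302.0)/0.9337 = 26.5418 atm
vdW: P = RT/(V_m − b) − a/V_m² = 24.7821/0.909490 − 0.03427/0.871796 = 27.2483 − 0.0393097 = 27.2090 atm
% deviation = (27.2090 − 26.5418)/26.5418 × 100% = 2.51%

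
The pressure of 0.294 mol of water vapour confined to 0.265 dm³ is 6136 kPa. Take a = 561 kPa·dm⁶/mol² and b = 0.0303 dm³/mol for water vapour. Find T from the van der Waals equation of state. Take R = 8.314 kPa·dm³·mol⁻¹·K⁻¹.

T = (P + a n²/V²)(V − nb)/(nR)
P + a n²/V² = 6136 + (561)(0.294)²/(0.265)² = 6826.5 kPa
V − nb = 0.265 − (0.294)(0.0303) = 0.25609 dm³
T = (6826.5)(0.25609)/((0.294)(8.314)) = 715.2 K

T ≈ 715.2 K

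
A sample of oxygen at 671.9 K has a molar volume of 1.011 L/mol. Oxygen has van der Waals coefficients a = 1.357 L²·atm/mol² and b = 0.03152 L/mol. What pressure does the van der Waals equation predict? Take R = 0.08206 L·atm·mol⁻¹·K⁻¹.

P ≈ 54.96 atm

P = RT/(V_m − b) − a/V_m²
RT/(V_m − b) = (0.08206)(671.9)/(1.011 − 0.03152) = 55.136/0.97948 = 56.291 atm
a/V_m² = 1.357/(1.011)² = 1.3276 atm
P = 56.291 − 1.3276 = 54.96 atm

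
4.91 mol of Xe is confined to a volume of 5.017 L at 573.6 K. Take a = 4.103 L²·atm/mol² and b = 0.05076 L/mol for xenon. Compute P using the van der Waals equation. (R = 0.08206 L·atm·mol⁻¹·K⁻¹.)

P = nRT/(V − nb) − a n²/V²
nRT/(V − nb) = (4.91)(0.08206)(573.6)/(5.017 − 4.91×0.05076) = 231.11/4.7678 = 48.473 atm
a n²/V² = (4.103)(4.91)²/(5.017)² = 3.9299 atm
P = 48.473 − 3.9299 = 44.54 atm

P ≈ 44.54 atm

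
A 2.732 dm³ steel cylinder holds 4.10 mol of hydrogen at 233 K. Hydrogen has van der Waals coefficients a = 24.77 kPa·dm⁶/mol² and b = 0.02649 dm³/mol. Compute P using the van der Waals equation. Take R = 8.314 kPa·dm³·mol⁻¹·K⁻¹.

P ≈ 2972 kPa

P = nRT/(V − nb) − a n²/V²
nRT/(V − nb) = (4.10)(8.314)(233)/(2.732 − 4.10×0.02649) = 7942.4/2.6234 = 3027.5 kPa
a n²/V² = (24.77)(4.10)²/(2.732)² = 55.787 kPa
P = 3027.5 − 55.787 = 2972 kPa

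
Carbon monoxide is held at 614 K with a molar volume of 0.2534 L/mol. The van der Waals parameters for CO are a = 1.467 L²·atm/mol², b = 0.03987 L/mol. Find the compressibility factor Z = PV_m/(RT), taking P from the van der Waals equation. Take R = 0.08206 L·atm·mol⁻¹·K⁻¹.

Z ≈ 1.072

P = RT/(V_m − b) − a/V_m² = (0.08206)(614)/(0.2534 − 0.03987) − 1.467/(0.2534)²
  = 50.385/0.21353 − 22.846 = 235.96 − 22.846 = 213.11 atm
Z = PV_m/(RT) = (213.11)(0.2534)/((0.08206)(614)) = 54.002/50.385 = 1.072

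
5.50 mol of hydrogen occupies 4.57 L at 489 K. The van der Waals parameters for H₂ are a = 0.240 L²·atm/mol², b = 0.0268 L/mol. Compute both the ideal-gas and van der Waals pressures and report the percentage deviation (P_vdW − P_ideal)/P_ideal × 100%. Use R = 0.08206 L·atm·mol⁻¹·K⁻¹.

2.61 %

Ideal: P_ideal = nRT/V = (5.50)(0.08206)(489)/4.57 = 48.2933 atm
vdW: P = nRT/(V − nb) − a n²/V² = 220.700/4.42260 − 7.26000/20.8849 = 49.9028 − 0.347620 = 49.5552 atm
% deviation = (49.5552 − 48.2933)/48.2933 × 100% = 2.61%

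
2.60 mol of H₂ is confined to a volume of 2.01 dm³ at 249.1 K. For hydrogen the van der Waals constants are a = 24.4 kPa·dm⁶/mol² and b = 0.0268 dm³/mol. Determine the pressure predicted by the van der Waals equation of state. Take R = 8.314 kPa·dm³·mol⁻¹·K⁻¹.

P ≈ 2734 kPa

P = nRT/(V − nb) − a n²/V²
nRT/(V − nb) = (2.60)(8.314)(249.1)/(2.01 − 2.60×0.0268) = 5384.6/1.9403 = 2775.1 kPa
a n²/V² = (24.4)(2.60)²/(2.01)² = 40.827 kPa
P = 2775.1 − 40.827 = 2734 kPa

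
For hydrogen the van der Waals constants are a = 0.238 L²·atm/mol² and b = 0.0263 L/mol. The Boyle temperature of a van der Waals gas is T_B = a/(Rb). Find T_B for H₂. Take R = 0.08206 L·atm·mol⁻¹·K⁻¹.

T_B ≈ 110.3 K

For a van der Waals gas the second virial coefficient B₂ = b − a/(RT) vanishes at T_B = a/(Rb).
T_B = 0.238/(0.08206×0.0263) = 0.238/0.0021582 = 110.3 K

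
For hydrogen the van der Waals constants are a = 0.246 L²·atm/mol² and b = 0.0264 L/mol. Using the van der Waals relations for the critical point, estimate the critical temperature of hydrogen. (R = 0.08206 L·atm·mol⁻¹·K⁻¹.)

For a van der Waals gas, T_c = 8a/(27Rb).
T_c = 8×0.246/(27×0.08206×0.0264) = 1.9680/0.058492 = 33.65 K

T_c ≈ 33.65 K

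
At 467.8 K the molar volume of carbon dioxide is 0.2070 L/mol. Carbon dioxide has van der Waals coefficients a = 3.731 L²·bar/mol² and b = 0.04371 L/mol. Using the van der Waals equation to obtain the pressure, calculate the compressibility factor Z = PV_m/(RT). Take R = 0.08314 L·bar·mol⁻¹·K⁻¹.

Z ≈ 0.8043

P = RT/(V_m − b) − a/V_m² = (0.08314)(467.8)/(0.2070 − 0.04371) − 3.731/(0.2070)²
  = 38.893/0.16329 − 87.073 = 238.18 − 87.073 = 151.11 bar
Z = PV_m/(RT) = (151.11)(0.2070)/((0.08314)(467.8)) = 31.280/38.893 = 0.8043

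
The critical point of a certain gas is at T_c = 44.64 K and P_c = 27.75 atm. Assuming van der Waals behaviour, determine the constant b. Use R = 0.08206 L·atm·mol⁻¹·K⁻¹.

From T_c = 8a/(27Rb) and P_c = a/(27b²): b = R T_c/(8 P_c).
b = (0.08206)(44.64)/(8×27.75) = 3.6632/222.00 = 0.01650 L/mol

b ≈ 0.01650 L/mol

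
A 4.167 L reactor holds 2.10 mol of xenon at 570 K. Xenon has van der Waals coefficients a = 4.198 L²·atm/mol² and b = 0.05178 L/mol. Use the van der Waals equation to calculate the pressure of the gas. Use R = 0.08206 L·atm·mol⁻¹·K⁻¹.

P = nRT/(V − nb) − a n²/V²
nRT/(V − nb) = (2.10)(0.08206)(570)/(4.167 − 2.10×0.05178) = 98.226/4.0583 = 24.204 atm
a n²/V² = (4.198)(2.10)²/(4.167)² = 1.0662 atm
P = 24.204 − 1.0662 = 23.14 atm

P ≈ 23.14 atm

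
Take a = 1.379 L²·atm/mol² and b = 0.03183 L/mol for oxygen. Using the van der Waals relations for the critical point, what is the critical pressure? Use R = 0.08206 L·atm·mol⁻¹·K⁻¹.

P_c ≈ 50.41 atm

For a van der Waals gas, P_c = a/(27b²).
P_c = 1.379/(27×(0.03183)²) = 1.379/0.027355 = 50.41 atm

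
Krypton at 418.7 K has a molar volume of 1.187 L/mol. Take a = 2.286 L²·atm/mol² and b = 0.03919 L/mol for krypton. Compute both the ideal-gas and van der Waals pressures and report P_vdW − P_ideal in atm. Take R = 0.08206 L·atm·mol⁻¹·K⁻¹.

ΔP ≈ -0.634 atm

Ideal: P_ideal = RT/V_m = (0.08206)(418.7)/1.187 = 28.9457 atm
vdW: P = RT/(V_m − b) − a/V_m² = 34.3585/1.14781 − 2.286/1.40897 = 29.9340 − 1.62246 = 28.3115 atm
ΔP = 28.3115 − 28.9457 = -0.634 atm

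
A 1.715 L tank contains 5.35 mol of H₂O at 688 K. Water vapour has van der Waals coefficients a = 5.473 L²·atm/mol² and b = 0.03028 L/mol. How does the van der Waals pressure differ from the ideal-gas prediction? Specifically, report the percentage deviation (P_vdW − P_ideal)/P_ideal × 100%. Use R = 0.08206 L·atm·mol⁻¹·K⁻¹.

Ideal: P_ideal = nRT/V = (5.35)(0.08206)(688)/1.715 = 176.120 atm
vdW: P = nRT/(V − nb) − a n²/V² = 302.046/1.55300 − 156.651/2.94123 = 194.492 − 53.2604 = 141.232 atm
% deviation = (141.232 − 176.120)/176.120 × 100% = -19.81%

-19.81 %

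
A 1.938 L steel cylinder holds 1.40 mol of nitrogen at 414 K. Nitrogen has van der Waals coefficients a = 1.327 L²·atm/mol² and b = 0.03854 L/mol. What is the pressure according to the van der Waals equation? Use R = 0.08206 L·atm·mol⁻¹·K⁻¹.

P = nRT/(V − nb) − a n²/V²
nRT/(V − nb) = (1.40)(0.08206)(414)/(1.938 − 1.40×0.03854) = 47.562/1.8840 = 25.245 atm
a n²/V² = (1.327)(1.40)²/(1.938)² = 0.69250 atm
P = 25.245 − 0.69250 = 24.55 atm

P ≈ 24.55 atm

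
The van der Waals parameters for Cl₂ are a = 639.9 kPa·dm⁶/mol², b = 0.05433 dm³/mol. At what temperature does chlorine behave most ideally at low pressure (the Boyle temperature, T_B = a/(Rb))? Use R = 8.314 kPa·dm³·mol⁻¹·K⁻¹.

T_B ≈ 1417 K

For a van der Waals gas the second virial coefficient B₂ = b − a/(RT) vanishes at T_B = a/(Rb).
T_B = 639.9/(8.314×0.05433) = 639.9/0.45170 = 1417 K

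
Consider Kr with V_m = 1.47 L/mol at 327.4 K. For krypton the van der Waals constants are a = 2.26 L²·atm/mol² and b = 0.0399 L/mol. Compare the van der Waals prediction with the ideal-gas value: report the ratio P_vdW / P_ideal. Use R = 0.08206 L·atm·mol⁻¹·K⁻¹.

P_vdW / P_ideal ≈ 0.9707

Ideal: P_ideal = RT/V_m = (0.08206)(327.4)/1.47 = 18.2765 atm
vdW: P = RT/(V_m − b) − a/V_m² = 26.8664/1.43010 − 2.26/2.16090 = 18.7864 − 1.04586 = 17.7405 atm
Ratio = 17.7405/18.2765 = 0.9707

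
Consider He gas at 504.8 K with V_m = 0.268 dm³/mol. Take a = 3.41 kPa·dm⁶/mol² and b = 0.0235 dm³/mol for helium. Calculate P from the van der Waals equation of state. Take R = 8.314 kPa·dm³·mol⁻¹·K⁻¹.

P ≈ 17118 kPa

P = RT/(V_m − b) − a/V_m²
RT/(V_m − b) = (8.314)(504.8)/(0.268 − 0.0235) = 4196.9/0.24450 = 17165 kPa
a/V_m² = 3.41/(0.268)² = 47.477 kPa
P = 17165 − 47.477 = 17118 kPa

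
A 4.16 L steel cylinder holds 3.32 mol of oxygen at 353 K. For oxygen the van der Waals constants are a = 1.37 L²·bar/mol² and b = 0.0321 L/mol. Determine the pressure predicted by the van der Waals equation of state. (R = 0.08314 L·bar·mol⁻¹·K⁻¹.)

P ≈ 23.17 bar

P = nRT/(V − nb) − a n²/V²
nRT/(V − nb) = (3.32)(0.08314)(353)/(4.16 − 3.32×0.0321) = 97.437/4.0534 = 24.038 bar
a n²/V² = (1.37)(3.32)²/(4.16)² = 0.87259 bar
P = 24.038 − 0.87259 = 23.17 bar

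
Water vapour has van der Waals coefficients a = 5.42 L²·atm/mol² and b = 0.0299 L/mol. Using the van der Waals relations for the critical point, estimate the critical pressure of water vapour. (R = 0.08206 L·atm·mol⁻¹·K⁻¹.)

For a van der Waals gas, P_c = a/(27b²).
P_c = 5.42/(27×(0.0299)²) = 5.42/0.024138 = 224.5 atm

P_c ≈ 224.5 atm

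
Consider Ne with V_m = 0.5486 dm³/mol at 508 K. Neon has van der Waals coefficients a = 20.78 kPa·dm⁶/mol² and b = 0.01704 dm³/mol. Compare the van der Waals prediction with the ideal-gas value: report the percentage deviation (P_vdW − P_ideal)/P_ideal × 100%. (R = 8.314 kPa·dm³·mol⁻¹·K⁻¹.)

Ideal: P_ideal = RT/V_m = (8.314)(508)/0.5486 = 7698.71 kPa
vdW: P = RT/(V_m − b) − a/V_m² = 4223.51/0.531560 − 20.78/0.300962 = 7945.50 − 69.0453 = 7876.45 kPa
% deviation = (7876.45 − 7698.71)/7698.71 × 100% = 2.31%

2.31 %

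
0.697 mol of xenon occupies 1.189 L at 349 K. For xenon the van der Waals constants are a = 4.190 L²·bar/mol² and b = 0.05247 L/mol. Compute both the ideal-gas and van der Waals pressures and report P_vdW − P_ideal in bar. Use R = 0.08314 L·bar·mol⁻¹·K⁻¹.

ΔP ≈ -0.900 bar

Ideal: P_ideal = nRT/V = (0.697)(0.08314)(349)/1.189 = 17.0093 bar
vdW: P = nRT/(V − nb) − a n²/V² = 20.2241/1.15243 − 2.03554/1.41372 = 17.5491 − 1.43985 = 16.1093 bar
ΔP = 16.1093 − 17.0093 = -0.900 bar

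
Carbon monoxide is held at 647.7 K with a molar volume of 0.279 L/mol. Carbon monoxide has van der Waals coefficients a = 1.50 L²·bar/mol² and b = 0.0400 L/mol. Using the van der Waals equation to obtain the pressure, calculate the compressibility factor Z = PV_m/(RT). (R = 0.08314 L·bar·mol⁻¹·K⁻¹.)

Z ≈ 1.068

P = RT/(V_m − b) − a/V_m² = (0.08314)(647.7)/(0.279 − 0.0400) − 1.50/(0.279)²
  = 53.850/0.23900 − 19.270 = 225.31 − 19.270 = 206.04 bar
Z = PV_m/(RT) = (206.04)(0.279)/((0.08314)(647.7)) = 57.485/53.850 = 1.068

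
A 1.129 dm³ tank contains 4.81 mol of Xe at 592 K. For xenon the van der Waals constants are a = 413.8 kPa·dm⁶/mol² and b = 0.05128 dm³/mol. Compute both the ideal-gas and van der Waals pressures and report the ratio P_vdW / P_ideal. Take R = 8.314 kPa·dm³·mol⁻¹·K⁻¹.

P_vdW / P_ideal ≈ 0.9214

Ideal: P_ideal = nRT/V = (4.81)(8.314)(592)/1.129 = 20969.2 kPa
vdW: P = nRT/(V − nb) − a n²/V² = 23674.3/0.882343 − 9573.72/1.27464 = 26831.2 − 7510.92 = 19320.3 kPa
Ratio = 19320.3/20969.2 = 0.9214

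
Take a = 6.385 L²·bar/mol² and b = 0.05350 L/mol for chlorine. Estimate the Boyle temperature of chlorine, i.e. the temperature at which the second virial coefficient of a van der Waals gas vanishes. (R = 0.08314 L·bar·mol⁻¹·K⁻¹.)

For a van der Waals gas the second virial coefficient B₂ = b − a/(RT) vanishes at T_B = a/(Rb).
T_B = 6.385/(0.08314×0.05350) = 6.385/0.0044480 = 1435 K

T_B ≈ 1435 K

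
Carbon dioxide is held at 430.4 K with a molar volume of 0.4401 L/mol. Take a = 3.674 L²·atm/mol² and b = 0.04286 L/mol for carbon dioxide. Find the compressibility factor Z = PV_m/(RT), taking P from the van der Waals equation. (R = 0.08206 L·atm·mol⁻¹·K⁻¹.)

Z ≈ 0.8715

P = RT/(V_m − b) − a/V_m² = (0.08206)(430.4)/(0.4401 − 0.04286) − 3.674/(0.4401)²
  = 35.319/0.39724 − 18.969 = 88.911 − 18.969 = 69.942 atm
Z = PV_m/(RT) = (69.942)(0.4401)/((0.08206)(430.4)) = 30.781/35.319 = 0.8715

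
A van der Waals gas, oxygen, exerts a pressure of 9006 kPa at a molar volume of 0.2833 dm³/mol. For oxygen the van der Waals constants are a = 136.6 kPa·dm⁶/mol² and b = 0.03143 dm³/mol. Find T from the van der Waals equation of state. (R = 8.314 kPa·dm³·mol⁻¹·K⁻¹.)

T = (P + a/V_m²)(V_m − b)/R
P + a/V_m² = 9006 + 136.6/(0.2833)² = 10708 kPa
V_m − b = 0.2833 − 0.03143 = 0.25187 dm³/mol
T = (10708)(0.25187)/8.314 = 324.4 K

T ≈ 324.4 K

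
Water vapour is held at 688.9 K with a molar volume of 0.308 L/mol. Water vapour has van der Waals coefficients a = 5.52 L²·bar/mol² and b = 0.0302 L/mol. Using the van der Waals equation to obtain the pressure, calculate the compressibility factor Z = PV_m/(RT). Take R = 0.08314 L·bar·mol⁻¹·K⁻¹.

P = RT/(V_m − b) − a/V_m² = (0.08314)(688.9)/(0.308 − 0.0302) − 5.52/(0.308)²
  = 57.275/0.27780 − 58.189 = 206.17 − 58.189 = 147.98 bar
Z = PV_m/(RT) = (147.98)(0.308)/((0.08314)(688.9)) = 45.578/57.275 = 0.7958

Z ≈ 0.7958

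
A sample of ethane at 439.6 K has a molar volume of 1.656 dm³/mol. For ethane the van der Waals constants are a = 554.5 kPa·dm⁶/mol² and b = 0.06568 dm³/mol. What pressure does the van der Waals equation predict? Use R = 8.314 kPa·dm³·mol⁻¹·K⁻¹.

P ≈ 2096 kPa

P = RT/(V_m − b) − a/V_m²
RT/(V_m − b) = (8.314)(439.6)/(1.656 − 0.06568) = 3654.8/1.5903 = 2298.2 kPa
a/V_m² = 554.5/(1.656)² = 202.20 kPa
P = 2298.2 − 202.20 = 2096 kPa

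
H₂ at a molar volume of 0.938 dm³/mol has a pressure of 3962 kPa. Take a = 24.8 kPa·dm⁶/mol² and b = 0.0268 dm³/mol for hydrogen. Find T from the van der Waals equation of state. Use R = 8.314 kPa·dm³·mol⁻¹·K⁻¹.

T = (P + a/V_m²)(V_m − b)/R
P + a/V_m² = 3962 + 24.8/(0.938)² = 3990.2 kPa
V_m − b = 0.938 − 0.0268 = 0.91120 dm³/mol
T = (3990.2)(0.91120)/8.314 = 437.3 K

T ≈ 437.3 K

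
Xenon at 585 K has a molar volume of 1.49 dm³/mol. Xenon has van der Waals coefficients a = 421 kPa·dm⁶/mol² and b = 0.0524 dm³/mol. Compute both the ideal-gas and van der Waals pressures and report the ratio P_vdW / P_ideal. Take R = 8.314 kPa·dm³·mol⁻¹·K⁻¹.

P_vdW / P_ideal ≈ 0.9784

Ideal: P_ideal = RT/V_m = (8.314)(585)/1.49 = 3264.22 kPa
vdW: P = RT/(V_m − b) − a/V_m² = 4863.69/1.43760 − 421/2.22010 = 3383.20 − 189.631 = 3193.57 kPa
Ratio = 3193.57/3264.22 = 0.9784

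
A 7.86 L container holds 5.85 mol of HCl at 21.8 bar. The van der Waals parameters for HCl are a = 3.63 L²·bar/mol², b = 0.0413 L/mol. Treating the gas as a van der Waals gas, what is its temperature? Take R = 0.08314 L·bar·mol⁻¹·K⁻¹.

T = (P + a n²/V²)(V − nb)/(nR)
P + a n²/V² = 21.8 + (3.63)(5.85)²/(7.86)² = 23.811 bar
V − nb = 7.86 − (5.85)(0.0413) = 7.6184 L
T = (23.811)(7.6184)/((5.85)(0.08314)) = 373.0 K

T ≈ 373.0 K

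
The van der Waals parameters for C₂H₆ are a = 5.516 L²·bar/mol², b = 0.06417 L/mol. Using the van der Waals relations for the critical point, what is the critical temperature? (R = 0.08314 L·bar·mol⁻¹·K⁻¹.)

For a van der Waals gas, T_c = 8a/(27Rb).
T_c = 8×5.516/(27×0.08314×0.06417) = 44.128/0.14405 = 306.3 K

T_c ≈ 306.3 K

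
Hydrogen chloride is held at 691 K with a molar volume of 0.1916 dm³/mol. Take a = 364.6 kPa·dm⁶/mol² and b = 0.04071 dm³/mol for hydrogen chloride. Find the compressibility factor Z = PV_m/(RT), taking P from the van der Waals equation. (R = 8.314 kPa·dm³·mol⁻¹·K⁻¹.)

P = RT/(V_m − b) − a/V_m² = (8.314)(691)/(0.1916 − 0.04071) − 364.6/(0.1916)²
  = 5745.0/0.15089 − 9931.7 = 38074 − 9931.7 = 28142 kPa
Z = PV_m/(RT) = (28142)(0.1916)/((8.314)(691)) = 5392.0/5745.0 = 0.9386

Z ≈ 0.9386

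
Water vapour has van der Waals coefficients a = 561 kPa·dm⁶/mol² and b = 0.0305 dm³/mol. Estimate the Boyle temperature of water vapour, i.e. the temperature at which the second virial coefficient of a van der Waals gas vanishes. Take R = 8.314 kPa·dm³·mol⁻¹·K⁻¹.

T_B ≈ 2212 K

For a van der Waals gas the second virial coefficient B₂ = b − a/(RT) vanishes at T_B = a/(Rb).
T_B = 561/(8.314×0.0305) = 561/0.25358 = 2212 K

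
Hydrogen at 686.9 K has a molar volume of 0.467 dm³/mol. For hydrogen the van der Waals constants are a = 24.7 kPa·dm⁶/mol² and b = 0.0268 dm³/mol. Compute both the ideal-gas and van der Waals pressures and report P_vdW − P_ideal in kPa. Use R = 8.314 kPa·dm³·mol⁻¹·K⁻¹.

ΔP ≈ 631 kPa

Ideal: P_ideal = RT/V_m = (8.314)(686.9)/0.467 = 12228.9 kPa
vdW: P = RT/(V_m − b) − a/V_m² = 5710.89/0.440200 − 24.7/0.218089 = 12973.4 − 113.257 = 12860.1 kPa
ΔP = 12860.1 − 12228.9 = 631 kPa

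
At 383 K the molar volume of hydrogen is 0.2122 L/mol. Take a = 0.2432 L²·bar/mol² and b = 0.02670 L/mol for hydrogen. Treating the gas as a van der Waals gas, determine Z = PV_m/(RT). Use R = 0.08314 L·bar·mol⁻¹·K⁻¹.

Z ≈ 1.108

P = RT/(V_m − b) − a/V_m² = (0.08314)(383)/(0.2122 − 0.02670) − 0.2432/(0.2122)²
  = 31.843/0.18550 − 5.4010 = 171.66 − 5.4010 = 166.26 bar
Z = PV_m/(RT) = (166.26)(0.2122)/((0.08314)(383)) = 35.280/31.843 = 1.108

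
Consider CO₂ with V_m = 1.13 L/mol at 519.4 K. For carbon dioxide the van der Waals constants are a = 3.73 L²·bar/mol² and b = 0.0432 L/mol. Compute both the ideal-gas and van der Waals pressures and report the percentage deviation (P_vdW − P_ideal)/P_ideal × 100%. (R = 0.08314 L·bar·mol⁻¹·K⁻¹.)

-3.67 %

Ideal: P_ideal = RT/V_m = (0.08314)(519.4)/1.13 = 38.2150 bar
vdW: P = RT/(V_m − b) − a/V_m² = 43.1829/1.08680 − 3.73/1.27690 = 39.7340 − 2.92114 = 36.8129 bar
% deviation = (36.8129 − 38.2150)/38.2150 × 100% = -3.67%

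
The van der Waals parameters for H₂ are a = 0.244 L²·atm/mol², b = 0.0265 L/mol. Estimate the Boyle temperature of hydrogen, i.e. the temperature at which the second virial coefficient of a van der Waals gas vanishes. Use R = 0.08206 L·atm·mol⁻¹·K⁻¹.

For a van der Waals gas the second virial coefficient B₂ = b − a/(RT) vanishes at T_B = a/(Rb).
T_B = 0.244/(0.08206×0.0265) = 0.244/0.0021746 = 112.2 K

T_B ≈ 112.2 K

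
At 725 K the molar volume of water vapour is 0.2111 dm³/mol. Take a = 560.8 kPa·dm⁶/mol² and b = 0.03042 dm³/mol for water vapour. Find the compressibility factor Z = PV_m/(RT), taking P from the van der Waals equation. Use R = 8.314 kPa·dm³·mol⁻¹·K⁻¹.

P = RT/(V_m − b) − a/V_m² = (8.314)(725)/(0.2111 − 0.03042) − 560.8/(0.2111)²
  = 6027.7/0.18068 − 12584 = 33361 − 12584 = 20777 kPa
Z = PV_m/(RT) = (20777)(0.2111)/((8.314)(725)) = 4386.0/6027.7 = 0.7276

Z ≈ 0.7276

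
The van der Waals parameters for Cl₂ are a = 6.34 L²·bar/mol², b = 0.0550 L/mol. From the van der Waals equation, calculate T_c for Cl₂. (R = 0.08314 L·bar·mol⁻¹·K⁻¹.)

T_c ≈ 410.8 K

For a van der Waals gas, T_c = 8a/(27Rb).
T_c = 8×6.34/(27×0.08314×0.0550) = 50.720/0.12346 = 410.8 K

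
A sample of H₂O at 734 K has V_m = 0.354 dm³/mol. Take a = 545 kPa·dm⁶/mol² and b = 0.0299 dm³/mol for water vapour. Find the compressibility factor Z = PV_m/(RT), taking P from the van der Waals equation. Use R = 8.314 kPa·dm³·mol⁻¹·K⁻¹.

P = RT/(V_m − b) − a/V_m² = (8.314)(734)/(0.354 − 0.0299) − 545/(0.354)²
  = 6102.5/0.32410 − 4349.0 = 18829 − 4349.0 = 14480 kPa
Z = PV_m/(RT) = (14480)(0.354)/((8.314)(734)) = 5125.9/6102.5 = 0.8400

Z ≈ 0.8400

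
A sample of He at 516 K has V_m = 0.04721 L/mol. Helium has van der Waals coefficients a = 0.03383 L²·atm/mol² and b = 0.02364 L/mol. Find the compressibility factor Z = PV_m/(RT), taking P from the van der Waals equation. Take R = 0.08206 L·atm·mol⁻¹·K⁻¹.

P = RT/(V_m − b) − a/V_m² = (0.08206)(516)/(0.04721 − 0.02364) − 0.03383/(0.04721)²
  = 42.343/0.023570 − 15.179 = 1796.5 − 15.179 = 1781.3 atm
Z = PV_m/(RT) = (1781.3)(0.04721)/((0.08206)(516)) = 84.095/42.343 = 1.986

Z ≈ 1.986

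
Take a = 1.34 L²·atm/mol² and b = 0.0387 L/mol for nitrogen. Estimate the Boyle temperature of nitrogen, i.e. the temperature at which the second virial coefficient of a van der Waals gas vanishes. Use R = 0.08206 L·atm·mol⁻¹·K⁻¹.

T_B ≈ 422.0 K

For a van der Waals gas the second virial coefficient B₂ = b − a/(RT) vanishes at T_B = a/(Rb).
T_B = 1.34/(0.08206×0.0387) = 1.34/0.0031757 = 422.0 K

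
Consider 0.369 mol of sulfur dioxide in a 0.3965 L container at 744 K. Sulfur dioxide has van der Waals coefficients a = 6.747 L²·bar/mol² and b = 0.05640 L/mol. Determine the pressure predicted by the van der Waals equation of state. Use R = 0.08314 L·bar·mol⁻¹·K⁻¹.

P ≈ 54.91 bar

P = nRT/(V − nb) − a n²/V²
nRT/(V − nb) = (0.369)(0.08314)(744)/(0.3965 − 0.369×0.05640) = 22.825/0.37569 = 60.755 bar
a n²/V² = (6.747)(0.369)²/(0.3965)² = 5.8436 bar
P = 60.755 − 5.8436 = 54.91 bar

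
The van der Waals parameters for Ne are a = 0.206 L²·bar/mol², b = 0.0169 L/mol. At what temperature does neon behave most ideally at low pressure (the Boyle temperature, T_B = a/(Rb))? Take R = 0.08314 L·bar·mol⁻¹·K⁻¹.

T_B ≈ 146.6 K

For a van der Waals gas the second virial coefficient B₂ = b − a/(RT) vanishes at T_B = a/(Rb).
T_B = 0.206/(0.08314×0.0169) = 0.206/0.0014051 = 146.6 K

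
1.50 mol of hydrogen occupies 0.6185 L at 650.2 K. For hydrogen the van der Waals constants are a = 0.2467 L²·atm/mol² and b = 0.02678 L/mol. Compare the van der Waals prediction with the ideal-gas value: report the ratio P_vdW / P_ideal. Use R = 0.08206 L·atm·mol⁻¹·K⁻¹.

P_vdW / P_ideal ≈ 1.058

Ideal: P_ideal = nRT/V = (1.50)(0.08206)(650.2)/0.6185 = 129.399 atm
vdW: P = nRT/(V − nb) − a n²/V² = 80.0331/0.578330 − 0.555075/0.382542 = 138.387 − 1.45102 = 136.936 atm
Ratio = 136.936/129.399 = 1.058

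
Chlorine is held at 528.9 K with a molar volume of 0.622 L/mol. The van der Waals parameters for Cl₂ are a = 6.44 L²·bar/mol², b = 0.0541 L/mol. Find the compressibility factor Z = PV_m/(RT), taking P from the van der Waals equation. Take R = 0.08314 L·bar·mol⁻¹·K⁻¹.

P = RT/(V_m − b) − a/V_m² = (0.08314)(528.9)/(0.622 − 0.0541) − 6.44/(0.622)²
  = 43.973/0.56790 − 16.646 = 77.431 − 16.646 = 60.785 bar
Z = PV_m/(RT) = (60.785)(0.622)/((0.08314)(528.9)) = 37.808/43.973 = 0.8598

Z ≈ 0.8598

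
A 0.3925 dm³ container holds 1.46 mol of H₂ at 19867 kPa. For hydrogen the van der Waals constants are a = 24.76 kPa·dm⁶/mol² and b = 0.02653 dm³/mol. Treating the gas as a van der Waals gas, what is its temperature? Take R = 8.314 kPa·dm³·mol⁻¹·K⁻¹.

T ≈ 589.0 K

T = (P + a n²/V²)(V − nb)/(nR)
P + a n²/V² = 19867 + (24.76)(1.46)²/(0.3925)² = 20210 kPa
V − nb = 0.3925 − (1.46)(0.02653) = 0.35377 dm³
T = (20210)(0.35377)/((1.46)(8.314)) = 589.0 K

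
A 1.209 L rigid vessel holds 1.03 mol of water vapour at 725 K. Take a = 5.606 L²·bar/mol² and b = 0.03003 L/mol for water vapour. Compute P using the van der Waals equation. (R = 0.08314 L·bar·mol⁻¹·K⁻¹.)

P ≈ 48.63 bar

P = nRT/(V − nb) − a n²/V²
nRT/(V − nb) = (1.03)(0.08314)(725)/(1.209 − 1.03×0.03003) = 62.085/1.1781 = 52.699 bar
a n²/V² = (5.606)(1.03)²/(1.209)² = 4.0689 bar
P = 52.699 − 4.0689 = 48.63 bar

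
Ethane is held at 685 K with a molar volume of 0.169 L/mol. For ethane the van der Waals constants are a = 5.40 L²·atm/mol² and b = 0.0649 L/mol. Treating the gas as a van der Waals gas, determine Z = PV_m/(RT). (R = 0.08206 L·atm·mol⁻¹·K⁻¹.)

P = RT/(V_m − b) − a/V_m² = (0.08206)(685)/(0.169 − 0.0649) − 5.40/(0.169)²
  = 56.211/0.10410 − 189.07 = 539.97 − 189.07 = 350.90 atm
Z = PV_m/(RT) = (350.90)(0.169)/((0.08206)(685)) = 59.302/56.211 = 1.055

Z ≈ 1.055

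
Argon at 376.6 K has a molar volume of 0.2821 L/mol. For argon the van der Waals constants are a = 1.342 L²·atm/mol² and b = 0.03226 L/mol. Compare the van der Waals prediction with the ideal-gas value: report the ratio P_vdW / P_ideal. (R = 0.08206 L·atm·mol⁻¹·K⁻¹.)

Ideal: P_ideal = RT/V_m = (0.08206)(376.6)/0.2821 = 109.549 atm
vdW: P = RT/(V_m − b) − a/V_m² = 30.9038/0.249840 − 1.342/0.0795804 = 123.694 − 16.8634 = 106.831 atm
Ratio = 106.831/109.549 = 0.9752

P_vdW / P_ideal ≈ 0.9752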